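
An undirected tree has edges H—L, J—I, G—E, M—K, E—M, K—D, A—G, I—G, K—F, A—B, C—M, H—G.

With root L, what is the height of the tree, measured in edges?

6

F sits deepest: L → H → G → E → M → K → F — 6 edges from the root.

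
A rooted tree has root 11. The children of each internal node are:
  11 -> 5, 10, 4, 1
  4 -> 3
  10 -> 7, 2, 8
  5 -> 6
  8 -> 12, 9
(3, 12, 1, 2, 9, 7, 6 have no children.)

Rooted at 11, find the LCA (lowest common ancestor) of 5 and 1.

11

5's ancestor chain is 5, 11 and 1's is 1, 11; they first meet at 11.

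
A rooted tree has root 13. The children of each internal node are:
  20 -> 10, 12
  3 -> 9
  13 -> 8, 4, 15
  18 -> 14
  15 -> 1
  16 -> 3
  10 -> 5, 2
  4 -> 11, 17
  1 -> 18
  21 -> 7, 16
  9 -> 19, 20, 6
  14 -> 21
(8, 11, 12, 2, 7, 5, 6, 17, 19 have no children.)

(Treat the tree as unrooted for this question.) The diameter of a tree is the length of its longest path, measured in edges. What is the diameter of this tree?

Starting from 11, a farthest node is 5 at distance 13.
One longest path: 11–4–13–15–1–18–14–21–16–3–9–20–10–5.
So the diameter is 13.

13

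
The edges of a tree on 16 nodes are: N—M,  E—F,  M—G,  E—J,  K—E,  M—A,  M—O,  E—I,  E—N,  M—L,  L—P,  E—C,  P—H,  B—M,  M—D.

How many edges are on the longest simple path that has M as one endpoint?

3

A farthest node from M is K (C, J, H, F, I also at distance 3).
The path M–N–E–K has 3 edges.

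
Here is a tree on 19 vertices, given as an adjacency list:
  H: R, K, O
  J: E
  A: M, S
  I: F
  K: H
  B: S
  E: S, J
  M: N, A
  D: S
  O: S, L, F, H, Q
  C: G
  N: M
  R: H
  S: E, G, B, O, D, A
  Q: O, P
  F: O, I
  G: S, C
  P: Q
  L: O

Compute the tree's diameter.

6

Starting from K, a farthest node is N at distance 6.
One longest path: K-H-O-S-A-M-N.
So the diameter is 6.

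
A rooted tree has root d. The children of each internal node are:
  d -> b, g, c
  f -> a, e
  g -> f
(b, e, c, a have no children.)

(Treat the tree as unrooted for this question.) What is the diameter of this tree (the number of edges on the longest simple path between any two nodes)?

Starting from e, a farthest node is c at distance 4.
One longest path: e – f – g – d – c.
So the diameter is 4.

4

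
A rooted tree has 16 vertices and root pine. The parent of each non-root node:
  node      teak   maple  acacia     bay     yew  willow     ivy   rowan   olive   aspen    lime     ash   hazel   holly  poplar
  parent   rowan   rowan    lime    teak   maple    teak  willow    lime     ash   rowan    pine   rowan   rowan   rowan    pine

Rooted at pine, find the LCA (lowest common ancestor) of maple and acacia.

lime

Path maple→root: maple rowan lime pine; path acacia→root: acacia lime pine.
First common node: lime.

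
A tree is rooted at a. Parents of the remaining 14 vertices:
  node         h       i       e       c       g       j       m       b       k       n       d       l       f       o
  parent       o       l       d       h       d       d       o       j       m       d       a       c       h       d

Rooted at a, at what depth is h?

a–d–o–h — 3 edges.

3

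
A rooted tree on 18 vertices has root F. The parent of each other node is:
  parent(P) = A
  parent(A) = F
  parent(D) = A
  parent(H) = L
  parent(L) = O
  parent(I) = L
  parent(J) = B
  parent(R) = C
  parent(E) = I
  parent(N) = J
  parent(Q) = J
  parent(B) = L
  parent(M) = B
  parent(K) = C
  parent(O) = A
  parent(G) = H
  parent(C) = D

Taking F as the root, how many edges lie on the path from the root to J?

F–A–O–L–B–J — 5 edges.

5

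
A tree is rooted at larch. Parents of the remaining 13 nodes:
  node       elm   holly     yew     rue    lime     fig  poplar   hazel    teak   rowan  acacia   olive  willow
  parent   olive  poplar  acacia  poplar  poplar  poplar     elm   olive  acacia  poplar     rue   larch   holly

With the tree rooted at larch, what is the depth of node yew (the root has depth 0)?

larch – olive – elm – poplar – rue – acacia – yew — 6 edges.

6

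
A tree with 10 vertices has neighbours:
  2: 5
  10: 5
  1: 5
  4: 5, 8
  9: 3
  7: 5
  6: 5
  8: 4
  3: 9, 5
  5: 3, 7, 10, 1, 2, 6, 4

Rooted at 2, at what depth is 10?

2

Path from 2 to 10: 2 → 5 → 10, which has 2 edges.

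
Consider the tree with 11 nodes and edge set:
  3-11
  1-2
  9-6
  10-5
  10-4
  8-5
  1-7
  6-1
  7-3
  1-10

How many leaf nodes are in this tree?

5

Degree-1 nodes: 2, 4, 8, 9, 11 — 5 of them.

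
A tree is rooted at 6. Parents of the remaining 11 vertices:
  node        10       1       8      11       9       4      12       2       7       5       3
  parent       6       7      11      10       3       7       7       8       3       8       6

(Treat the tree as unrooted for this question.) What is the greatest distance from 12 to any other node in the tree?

A farthest node from 12 is 2 (5 also at distance 7).
The path 12 – 7 – 3 – 6 – 10 – 11 – 8 – 2 has 7 edges.

7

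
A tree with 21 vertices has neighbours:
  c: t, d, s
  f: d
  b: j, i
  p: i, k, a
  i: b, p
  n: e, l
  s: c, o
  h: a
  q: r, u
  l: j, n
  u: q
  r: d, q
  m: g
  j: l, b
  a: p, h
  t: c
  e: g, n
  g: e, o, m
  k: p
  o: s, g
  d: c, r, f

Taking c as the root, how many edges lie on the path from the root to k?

c–s–o–g–e–n–l–j–b–i–p–k — 11 edges.

11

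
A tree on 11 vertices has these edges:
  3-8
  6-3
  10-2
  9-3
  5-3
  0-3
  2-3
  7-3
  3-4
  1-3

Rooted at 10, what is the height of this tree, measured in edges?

A deepest node is 0, reached by 10 → 2 → 3 → 0.
That path has 3 edges, so the height is 3.

3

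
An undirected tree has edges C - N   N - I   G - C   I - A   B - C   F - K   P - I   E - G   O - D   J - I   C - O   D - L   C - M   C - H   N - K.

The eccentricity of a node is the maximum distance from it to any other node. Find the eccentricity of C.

3

A farthest node from C is J (L, A, P, F also at distance 3).
The path C–N–I–J has 3 edges.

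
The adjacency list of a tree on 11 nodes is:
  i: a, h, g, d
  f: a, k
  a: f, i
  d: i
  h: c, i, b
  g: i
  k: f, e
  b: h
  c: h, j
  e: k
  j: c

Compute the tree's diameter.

A longest path is e–k–f–a–i–h–c–j, with 7 edges.

7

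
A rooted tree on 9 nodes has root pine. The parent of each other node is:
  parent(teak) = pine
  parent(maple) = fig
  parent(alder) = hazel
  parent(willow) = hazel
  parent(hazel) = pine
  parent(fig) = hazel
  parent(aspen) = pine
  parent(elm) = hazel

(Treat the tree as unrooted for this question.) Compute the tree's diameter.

4

Starting from teak, a farthest node is maple at distance 4.
One longest path: teak - pine - hazel - fig - maple.
So the diameter is 4.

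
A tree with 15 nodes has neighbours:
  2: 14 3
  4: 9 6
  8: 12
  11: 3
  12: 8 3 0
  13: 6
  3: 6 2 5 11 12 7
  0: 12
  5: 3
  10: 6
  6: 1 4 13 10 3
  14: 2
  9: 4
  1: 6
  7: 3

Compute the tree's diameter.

5

BFS from 14 reaches 9 last, at distance 5; BFS from 9 confirms no node is farther.
Path: 14-2-3-6-4-9.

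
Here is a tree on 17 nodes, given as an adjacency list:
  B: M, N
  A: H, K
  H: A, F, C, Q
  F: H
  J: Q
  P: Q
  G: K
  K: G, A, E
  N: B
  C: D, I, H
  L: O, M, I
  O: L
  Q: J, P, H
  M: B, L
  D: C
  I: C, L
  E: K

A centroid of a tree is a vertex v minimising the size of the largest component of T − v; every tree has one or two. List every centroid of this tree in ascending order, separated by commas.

H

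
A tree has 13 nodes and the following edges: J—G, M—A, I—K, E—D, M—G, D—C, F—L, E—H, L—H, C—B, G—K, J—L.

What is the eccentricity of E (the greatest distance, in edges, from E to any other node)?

A farthest node from E is I (A also at distance 6).
The path E-H-L-J-G-K-I has 6 edges.

6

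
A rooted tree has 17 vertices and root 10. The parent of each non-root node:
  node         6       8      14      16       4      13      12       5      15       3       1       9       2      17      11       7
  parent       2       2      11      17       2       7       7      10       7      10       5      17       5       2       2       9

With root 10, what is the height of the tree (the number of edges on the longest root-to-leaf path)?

A deepest node is 15, reached by 10 – 5 – 2 – 17 – 9 – 7 – 15.
That path has 6 edges, so the height is 6.

6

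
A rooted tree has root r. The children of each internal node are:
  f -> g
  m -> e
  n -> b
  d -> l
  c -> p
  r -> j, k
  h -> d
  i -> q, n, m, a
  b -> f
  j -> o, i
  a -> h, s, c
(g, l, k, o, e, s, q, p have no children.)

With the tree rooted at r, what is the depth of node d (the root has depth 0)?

Climbing from d to the root: d → h → a → i → j → r. That's 5 steps.

5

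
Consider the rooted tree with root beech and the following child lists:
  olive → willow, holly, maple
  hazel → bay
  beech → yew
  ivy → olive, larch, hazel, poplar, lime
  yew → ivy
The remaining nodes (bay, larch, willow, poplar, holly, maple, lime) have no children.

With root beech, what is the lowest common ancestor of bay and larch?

ivy

Path bay→root: bay hazel ivy yew beech; path larch→root: larch ivy yew beech.
First common node: ivy.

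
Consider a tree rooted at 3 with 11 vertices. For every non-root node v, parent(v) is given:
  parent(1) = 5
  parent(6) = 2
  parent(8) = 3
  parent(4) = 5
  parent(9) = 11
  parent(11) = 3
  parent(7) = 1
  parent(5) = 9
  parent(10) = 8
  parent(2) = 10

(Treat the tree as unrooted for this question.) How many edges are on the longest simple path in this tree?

9

A longest path is 7-1-5-9-11-3-8-10-2-6, with 9 edges.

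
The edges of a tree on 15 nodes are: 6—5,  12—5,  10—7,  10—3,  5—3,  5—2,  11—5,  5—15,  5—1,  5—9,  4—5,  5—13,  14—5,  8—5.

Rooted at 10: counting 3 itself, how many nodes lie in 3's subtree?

13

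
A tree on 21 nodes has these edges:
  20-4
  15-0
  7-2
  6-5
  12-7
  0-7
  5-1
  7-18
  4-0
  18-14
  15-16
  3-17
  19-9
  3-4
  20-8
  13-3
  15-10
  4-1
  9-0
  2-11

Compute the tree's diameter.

BFS from 6 reaches 14 last, at distance 7; BFS from 14 confirms no node is farther.
Path: 6–5–1–4–0–7–18–14.

7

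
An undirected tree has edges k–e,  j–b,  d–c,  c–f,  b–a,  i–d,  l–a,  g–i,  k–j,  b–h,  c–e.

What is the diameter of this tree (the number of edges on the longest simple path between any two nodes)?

Starting from l, a farthest node is g at distance 9.
One longest path: l-a-b-j-k-e-c-d-i-g.
So the diameter is 9.

9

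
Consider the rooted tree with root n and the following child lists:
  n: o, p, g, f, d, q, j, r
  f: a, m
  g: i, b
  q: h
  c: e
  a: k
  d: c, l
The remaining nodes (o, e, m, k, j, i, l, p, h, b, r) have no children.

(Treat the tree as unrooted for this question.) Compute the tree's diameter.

6

Starting from k, a farthest node is e at distance 6.
One longest path: k-a-f-n-d-c-e.
So the diameter is 6.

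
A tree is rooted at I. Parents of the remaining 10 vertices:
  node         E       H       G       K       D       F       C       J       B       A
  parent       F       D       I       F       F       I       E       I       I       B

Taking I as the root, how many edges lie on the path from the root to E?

2

I → F → E — 2 edges.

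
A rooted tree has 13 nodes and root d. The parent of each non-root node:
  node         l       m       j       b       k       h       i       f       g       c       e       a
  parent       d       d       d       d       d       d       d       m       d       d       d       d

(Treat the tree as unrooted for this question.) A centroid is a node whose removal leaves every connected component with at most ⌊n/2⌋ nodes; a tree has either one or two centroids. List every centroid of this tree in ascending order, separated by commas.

If d is removed the pieces have sizes 2, 1, 1, 1, 1, 1, 1, 1, 1, 1, 1, all ≤ ⌊13/2⌋ = 6.
Every other node leaves some component of size > 6, so the centroid is unique.

d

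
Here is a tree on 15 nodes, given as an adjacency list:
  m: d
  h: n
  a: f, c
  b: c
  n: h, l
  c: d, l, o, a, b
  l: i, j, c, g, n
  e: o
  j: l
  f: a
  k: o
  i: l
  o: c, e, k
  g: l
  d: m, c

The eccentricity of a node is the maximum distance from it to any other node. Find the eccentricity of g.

Distances from g peak at 4, attained at e (k, f, m also at distance 4).
g–l–c–o–e

4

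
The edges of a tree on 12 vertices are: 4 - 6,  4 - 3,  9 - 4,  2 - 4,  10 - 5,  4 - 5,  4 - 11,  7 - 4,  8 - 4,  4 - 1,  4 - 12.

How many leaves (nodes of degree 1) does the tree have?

Exactly 10 nodes have a single neighbour: 1, 2, 3, 6, 7, 8, 9, 10, 11, 12.

10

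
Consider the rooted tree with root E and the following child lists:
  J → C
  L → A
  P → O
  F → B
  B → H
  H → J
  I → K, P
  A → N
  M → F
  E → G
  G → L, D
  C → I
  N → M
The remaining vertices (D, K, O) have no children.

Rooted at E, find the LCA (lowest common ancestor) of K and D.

G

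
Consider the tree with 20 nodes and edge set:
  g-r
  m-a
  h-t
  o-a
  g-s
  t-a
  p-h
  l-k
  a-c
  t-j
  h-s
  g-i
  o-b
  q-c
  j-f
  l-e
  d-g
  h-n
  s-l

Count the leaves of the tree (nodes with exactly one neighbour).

Degree-1 nodes: b, d, e, f, i, k, m, n, p, q, r — 11 of them.

11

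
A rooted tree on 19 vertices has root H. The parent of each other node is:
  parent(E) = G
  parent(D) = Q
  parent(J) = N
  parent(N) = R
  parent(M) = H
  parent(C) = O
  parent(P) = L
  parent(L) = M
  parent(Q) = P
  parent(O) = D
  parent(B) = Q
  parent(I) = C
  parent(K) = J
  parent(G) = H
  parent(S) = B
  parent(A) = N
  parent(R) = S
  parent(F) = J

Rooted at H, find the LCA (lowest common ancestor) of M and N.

Path M→root: M H; path N→root: N R S B Q P L M H.
First common node: M.

M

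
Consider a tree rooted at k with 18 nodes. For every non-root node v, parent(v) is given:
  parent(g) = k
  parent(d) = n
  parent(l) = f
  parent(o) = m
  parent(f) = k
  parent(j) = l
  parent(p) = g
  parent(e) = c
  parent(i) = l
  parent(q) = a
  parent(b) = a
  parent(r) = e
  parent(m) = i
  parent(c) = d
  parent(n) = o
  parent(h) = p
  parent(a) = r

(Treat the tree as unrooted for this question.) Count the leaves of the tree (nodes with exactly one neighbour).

4

Exactly 4 nodes have a single neighbour: b, h, j, q.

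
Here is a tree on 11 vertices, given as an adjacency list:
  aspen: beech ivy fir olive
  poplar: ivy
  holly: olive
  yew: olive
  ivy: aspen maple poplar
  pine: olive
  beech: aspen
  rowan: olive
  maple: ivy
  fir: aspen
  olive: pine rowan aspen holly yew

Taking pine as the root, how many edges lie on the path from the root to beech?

Path from pine to beech: pine – olive – aspen – beech, which has 3 edges.

3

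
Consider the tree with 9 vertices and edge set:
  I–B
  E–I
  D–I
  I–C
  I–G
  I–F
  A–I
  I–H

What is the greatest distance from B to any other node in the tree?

2

A farthest node from B is D (A, G, C, H, E, F also at distance 2).
The path B-I-D has 2 edges.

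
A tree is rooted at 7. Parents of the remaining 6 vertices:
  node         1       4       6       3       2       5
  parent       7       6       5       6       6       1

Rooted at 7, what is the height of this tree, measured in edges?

3 sits deepest: 7-1-5-6-3 — 4 edges from the root.

4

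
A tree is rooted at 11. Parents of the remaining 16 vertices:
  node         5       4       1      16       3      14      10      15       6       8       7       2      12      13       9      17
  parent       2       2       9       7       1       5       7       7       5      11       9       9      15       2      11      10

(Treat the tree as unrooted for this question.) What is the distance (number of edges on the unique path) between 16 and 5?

4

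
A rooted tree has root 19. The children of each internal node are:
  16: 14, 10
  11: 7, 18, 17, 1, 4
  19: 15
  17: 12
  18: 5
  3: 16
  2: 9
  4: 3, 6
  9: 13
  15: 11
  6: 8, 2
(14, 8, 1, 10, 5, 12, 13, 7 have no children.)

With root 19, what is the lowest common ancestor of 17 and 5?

17's ancestor chain is 17, 11, 15, 19 and 5's is 5, 18, 11, 15, 19; they first meet at 11.

11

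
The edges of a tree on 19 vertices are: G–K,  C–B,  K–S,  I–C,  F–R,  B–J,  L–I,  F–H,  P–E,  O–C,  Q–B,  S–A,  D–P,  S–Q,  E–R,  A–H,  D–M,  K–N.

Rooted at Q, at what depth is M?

9

Q–S–A–H–F–R–E–P–D–M — 9 edges.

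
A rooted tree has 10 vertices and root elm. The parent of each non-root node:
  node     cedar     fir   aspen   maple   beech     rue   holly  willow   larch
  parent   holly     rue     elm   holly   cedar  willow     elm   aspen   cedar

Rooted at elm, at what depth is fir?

4

elm–aspen–willow–rue–fir — 4 edges.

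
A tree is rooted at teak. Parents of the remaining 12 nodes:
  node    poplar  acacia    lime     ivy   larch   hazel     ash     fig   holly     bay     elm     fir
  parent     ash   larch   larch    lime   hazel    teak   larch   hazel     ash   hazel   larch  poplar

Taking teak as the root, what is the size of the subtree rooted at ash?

The subtree rooted at ash contains: ash, poplar, holly, fir — 4 nodes.

4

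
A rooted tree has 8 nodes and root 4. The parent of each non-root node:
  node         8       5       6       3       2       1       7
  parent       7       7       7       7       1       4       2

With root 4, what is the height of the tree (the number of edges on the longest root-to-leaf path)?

4

The longest root-to-leaf path is 4-1-2-7-3 (4 edges).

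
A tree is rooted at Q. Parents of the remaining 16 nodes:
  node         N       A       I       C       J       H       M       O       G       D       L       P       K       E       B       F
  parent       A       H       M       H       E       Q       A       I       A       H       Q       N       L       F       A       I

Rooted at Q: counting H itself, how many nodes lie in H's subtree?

Descendants of H (including itself): H, A, C, D, M, N, B, G, I, P, F, O, E, J. That's 14.

14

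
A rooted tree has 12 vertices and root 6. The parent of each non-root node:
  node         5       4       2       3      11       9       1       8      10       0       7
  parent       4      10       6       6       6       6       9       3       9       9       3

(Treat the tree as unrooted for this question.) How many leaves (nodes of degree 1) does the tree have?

7

Degree-1 nodes: 0, 1, 2, 5, 7, 8, 11 — 7 of them.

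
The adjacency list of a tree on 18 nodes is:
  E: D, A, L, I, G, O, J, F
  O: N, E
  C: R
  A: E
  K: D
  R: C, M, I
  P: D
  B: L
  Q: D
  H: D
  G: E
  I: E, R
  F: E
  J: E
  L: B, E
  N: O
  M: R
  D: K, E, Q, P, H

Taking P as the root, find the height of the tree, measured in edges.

The longest root-to-leaf path is P → D → E → I → R → M (5 edges).

5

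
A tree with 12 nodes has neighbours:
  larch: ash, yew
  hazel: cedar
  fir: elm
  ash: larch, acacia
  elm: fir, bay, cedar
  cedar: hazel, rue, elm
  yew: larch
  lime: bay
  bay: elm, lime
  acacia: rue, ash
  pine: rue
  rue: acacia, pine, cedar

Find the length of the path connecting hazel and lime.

Walking from hazel: hazel – cedar – elm – bay – lime. Length 4.

4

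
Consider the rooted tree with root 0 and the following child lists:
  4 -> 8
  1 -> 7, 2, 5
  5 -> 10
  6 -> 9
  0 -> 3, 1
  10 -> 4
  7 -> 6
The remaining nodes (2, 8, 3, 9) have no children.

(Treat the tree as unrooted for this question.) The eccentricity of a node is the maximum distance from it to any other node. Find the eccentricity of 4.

6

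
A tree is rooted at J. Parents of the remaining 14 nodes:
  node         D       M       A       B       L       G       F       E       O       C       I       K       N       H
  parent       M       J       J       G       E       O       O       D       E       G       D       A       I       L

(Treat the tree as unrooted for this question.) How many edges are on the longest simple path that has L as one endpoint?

6

A farthest node from L is K.
The path L–E–D–M–J–A–K has 6 edges.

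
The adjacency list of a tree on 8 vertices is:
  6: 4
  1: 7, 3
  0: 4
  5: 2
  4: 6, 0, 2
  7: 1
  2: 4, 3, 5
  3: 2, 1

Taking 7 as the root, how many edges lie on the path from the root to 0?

5

Climbing from 0 to the root: 0 → 4 → 2 → 3 → 1 → 7. That's 5 steps.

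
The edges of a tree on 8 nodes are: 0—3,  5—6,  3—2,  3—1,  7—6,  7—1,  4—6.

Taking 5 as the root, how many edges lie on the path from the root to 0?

Path from 5 to 0: 5 – 6 – 7 – 1 – 3 – 0, which has 5 edges.

5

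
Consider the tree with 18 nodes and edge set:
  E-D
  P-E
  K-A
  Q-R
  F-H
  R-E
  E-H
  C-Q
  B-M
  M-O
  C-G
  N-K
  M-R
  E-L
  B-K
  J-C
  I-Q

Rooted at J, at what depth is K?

6

J → C → Q → R → M → B → K — 6 edges.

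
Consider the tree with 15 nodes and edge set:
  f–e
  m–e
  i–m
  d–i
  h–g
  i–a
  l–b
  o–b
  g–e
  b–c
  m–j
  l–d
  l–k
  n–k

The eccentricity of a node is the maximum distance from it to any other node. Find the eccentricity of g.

Distances from g peak at 7, attained at o (n, c also at distance 7).
g–e–m–i–d–l–b–o

7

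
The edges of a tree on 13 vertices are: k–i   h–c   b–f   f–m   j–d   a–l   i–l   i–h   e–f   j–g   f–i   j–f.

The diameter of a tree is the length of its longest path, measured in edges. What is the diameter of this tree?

BFS from g reaches a last, at distance 5; BFS from a confirms no node is farther.
Path: g-j-f-i-l-a.

5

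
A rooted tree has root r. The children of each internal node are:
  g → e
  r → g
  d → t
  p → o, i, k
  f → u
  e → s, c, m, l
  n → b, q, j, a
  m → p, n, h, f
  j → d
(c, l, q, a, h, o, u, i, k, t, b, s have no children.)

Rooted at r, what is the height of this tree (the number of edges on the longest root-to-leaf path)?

7

The longest root-to-leaf path is r – g – e – m – n – j – d – t (7 edges).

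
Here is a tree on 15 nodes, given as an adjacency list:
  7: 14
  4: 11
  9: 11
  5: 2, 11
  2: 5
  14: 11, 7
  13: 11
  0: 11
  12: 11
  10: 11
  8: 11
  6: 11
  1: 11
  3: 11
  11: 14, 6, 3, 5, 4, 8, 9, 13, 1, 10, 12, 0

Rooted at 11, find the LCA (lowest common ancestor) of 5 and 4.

11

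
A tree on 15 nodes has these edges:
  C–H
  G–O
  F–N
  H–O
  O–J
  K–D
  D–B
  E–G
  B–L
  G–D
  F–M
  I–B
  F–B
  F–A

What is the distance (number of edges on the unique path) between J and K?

4

Walking from J: J–O–G–D–K. Length 4.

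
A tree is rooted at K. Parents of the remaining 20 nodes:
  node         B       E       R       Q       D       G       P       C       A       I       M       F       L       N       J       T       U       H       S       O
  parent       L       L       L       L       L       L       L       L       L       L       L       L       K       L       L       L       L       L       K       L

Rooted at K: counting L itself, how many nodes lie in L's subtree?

19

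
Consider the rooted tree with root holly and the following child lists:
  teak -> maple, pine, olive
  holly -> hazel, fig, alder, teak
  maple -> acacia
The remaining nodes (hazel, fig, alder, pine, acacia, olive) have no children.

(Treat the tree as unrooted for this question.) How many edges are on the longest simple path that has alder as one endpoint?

The node farthest from alder is acacia, via alder–holly–teak–maple–acacia — 4 edges.

4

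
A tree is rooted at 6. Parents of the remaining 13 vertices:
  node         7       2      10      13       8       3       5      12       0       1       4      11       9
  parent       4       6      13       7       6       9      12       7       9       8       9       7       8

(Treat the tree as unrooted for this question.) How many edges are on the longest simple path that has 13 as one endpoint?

6

The node farthest from 13 is 2, via 13 – 7 – 4 – 9 – 8 – 6 – 2 — 6 edges.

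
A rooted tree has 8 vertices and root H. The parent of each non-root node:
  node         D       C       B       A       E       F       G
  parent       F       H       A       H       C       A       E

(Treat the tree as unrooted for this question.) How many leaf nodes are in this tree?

3

Degree-1 nodes: B, D, G — 3 of them.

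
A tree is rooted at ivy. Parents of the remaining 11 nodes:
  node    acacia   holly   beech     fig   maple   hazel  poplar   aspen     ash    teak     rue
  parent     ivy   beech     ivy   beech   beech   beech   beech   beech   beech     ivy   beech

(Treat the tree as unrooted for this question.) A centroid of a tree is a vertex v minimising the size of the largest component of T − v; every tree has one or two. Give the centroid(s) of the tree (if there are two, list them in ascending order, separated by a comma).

Removing beech splits the tree into components of sizes 3, 1, 1, 1, 1, 1, 1, 1, 1; the largest is 3 ≤ ⌊12/2⌋ = 6.
No neighbour of beech does as well, so beech is the unique centroid.

beech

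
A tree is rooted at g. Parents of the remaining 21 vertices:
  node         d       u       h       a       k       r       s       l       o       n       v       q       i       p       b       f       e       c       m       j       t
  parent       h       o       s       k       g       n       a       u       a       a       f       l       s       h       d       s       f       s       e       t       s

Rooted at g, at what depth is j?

Path from g to j: g–k–a–s–t–j, which has 5 edges.

5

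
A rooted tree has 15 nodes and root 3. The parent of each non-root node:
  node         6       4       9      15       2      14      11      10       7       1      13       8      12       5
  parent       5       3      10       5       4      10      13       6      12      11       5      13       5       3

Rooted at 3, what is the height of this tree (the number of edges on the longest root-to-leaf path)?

4

The longest root-to-leaf path is 3-5-13-11-1 (4 edges).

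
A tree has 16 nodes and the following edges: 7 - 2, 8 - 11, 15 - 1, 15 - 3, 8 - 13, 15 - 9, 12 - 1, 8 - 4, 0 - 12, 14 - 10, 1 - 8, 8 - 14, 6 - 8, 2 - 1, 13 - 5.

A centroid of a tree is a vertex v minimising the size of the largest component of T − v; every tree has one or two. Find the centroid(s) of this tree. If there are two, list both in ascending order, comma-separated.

1, 8

Delete 8: the remaining components have sizes 8, 2, 2, 1, 1, 1. Max 8 ≤ 8, so 8 is a centroid.
1 is adjacent to 8 and is also a centroid (the largest component after removing it is likewise 8).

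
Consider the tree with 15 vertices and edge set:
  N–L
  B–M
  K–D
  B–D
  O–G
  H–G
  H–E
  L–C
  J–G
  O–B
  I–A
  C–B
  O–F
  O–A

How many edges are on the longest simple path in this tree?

BFS from E reaches N last, at distance 7; BFS from N confirms no node is farther.
Path: E - H - G - O - B - C - L - N.

7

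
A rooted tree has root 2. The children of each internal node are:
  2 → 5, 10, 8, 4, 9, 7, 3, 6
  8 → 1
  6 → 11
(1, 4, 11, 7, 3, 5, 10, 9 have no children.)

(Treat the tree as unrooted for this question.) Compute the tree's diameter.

BFS from 1 reaches 11 last, at distance 4; BFS from 11 confirms no node is farther.
Path: 1 - 8 - 2 - 6 - 11.

4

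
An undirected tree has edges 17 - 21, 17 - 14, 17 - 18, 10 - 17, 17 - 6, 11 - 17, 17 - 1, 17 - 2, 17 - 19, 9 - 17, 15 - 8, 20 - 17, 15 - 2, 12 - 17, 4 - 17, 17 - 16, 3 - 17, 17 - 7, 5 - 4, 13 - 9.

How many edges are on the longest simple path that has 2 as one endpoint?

The node farthest from 2 is 13 (5 also at distance 3), via 2–17–9–13 — 3 edges.

3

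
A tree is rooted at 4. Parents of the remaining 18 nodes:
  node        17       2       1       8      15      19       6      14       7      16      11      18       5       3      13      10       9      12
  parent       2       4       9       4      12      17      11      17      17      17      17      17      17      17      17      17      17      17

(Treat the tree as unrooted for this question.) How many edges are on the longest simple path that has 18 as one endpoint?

Distances from 18 peak at 4, attained at 8.
18-17-2-4-8

4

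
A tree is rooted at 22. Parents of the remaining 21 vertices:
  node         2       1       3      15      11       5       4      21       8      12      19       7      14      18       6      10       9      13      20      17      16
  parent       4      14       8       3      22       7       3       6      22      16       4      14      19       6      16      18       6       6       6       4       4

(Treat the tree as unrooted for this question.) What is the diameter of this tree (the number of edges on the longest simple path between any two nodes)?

8

Starting from 11, a farthest node is 10 at distance 8.
One longest path: 11-22-8-3-4-16-6-18-10.
So the diameter is 8.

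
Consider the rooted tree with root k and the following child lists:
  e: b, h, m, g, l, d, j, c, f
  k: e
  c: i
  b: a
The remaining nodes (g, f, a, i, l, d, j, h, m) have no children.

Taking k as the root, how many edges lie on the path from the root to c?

k–e–c — 2 edges.

2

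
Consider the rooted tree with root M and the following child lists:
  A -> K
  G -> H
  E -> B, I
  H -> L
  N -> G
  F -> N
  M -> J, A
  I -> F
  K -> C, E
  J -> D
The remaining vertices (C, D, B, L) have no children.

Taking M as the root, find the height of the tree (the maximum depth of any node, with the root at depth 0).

9

A deepest node is L, reached by M–A–K–E–I–F–N–G–H–L.
That path has 9 edges, so the height is 9.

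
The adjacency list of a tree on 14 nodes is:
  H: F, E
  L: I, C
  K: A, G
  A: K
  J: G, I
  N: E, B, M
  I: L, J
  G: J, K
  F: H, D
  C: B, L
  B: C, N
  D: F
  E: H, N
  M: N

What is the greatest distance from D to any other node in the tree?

A farthest node from D is A.
The path D–F–H–E–N–B–C–L–I–J–G–K–A has 12 edges.

12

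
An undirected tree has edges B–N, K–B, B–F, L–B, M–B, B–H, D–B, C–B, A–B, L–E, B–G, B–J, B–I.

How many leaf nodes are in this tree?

12

Exactly 12 nodes have a single neighbour: A, C, D, E, F, G, H, I, J, K, M, N.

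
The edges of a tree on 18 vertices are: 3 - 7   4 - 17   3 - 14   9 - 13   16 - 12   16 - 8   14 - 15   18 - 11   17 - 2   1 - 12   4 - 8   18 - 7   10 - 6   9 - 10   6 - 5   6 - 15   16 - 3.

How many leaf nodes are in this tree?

Exactly 5 nodes have a single neighbour: 1, 2, 5, 11, 13.

5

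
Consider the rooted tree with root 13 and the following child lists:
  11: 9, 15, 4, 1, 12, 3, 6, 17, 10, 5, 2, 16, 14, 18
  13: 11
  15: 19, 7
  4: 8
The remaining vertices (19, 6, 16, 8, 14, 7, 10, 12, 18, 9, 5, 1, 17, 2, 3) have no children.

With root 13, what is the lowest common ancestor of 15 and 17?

Ancestors of 15 (toward the root): 15, 11, 13.
Ancestors of 17: 17, 11, 13.
The deepest node appearing in both lists is 11.

11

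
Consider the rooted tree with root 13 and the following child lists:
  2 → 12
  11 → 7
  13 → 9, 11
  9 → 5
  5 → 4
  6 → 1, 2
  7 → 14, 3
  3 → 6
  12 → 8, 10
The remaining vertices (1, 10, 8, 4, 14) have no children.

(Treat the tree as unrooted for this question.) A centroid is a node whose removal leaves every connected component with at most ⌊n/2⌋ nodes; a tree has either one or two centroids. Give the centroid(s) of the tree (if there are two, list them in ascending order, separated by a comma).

Delete 7: the remaining components have sizes 7, 5, 1. Max 7 ≤ 7, so 7 is a centroid.
3 is adjacent to 7 and is also a centroid (the largest component after removing it is likewise 7).

3, 7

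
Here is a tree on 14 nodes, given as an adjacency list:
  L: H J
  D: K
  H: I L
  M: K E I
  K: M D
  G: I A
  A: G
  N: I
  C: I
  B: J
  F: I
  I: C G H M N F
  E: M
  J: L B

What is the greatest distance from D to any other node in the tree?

7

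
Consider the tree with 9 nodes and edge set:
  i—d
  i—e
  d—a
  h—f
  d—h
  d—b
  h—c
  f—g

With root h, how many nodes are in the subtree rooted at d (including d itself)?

5

Descendants of d (including itself): d, b, i, a, e. That's 5.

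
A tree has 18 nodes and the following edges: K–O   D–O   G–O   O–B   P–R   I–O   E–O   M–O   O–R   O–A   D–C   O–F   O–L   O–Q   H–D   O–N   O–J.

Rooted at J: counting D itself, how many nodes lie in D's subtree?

3

Descendants of D (including itself): D, C, H. That's 3.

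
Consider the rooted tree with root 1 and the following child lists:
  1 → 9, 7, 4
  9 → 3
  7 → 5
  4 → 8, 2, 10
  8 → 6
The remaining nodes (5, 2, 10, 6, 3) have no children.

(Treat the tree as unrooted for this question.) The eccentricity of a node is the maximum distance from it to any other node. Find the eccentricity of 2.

The node farthest from 2 is 5 (3 also at distance 4), via 2 – 4 – 1 – 7 – 5 — 4 edges.

4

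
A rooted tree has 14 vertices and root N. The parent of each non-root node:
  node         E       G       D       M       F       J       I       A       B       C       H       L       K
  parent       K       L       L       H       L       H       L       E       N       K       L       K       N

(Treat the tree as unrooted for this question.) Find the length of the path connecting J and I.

3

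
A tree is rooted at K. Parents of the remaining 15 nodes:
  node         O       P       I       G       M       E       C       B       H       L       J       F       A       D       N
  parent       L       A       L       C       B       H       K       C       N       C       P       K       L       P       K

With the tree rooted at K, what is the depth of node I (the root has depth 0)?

Path from K to I: K–C–L–I, which has 3 edges.

3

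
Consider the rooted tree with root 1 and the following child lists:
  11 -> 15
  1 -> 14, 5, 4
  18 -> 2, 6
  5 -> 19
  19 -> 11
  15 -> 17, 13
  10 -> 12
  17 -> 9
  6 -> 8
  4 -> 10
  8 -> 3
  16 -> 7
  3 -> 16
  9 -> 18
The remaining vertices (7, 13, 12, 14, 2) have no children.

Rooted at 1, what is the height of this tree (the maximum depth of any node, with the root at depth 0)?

12

The longest root-to-leaf path is 1–5–19–11–15–17–9–18–6–8–3–16–7 (12 edges).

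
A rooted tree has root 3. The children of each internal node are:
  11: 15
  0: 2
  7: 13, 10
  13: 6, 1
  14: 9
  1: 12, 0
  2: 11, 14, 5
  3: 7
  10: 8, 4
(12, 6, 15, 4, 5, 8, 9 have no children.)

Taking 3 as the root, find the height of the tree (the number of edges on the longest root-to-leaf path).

A deepest node is 9, reached by 3 – 7 – 13 – 1 – 0 – 2 – 14 – 9.
That path has 7 edges, so the height is 7.

7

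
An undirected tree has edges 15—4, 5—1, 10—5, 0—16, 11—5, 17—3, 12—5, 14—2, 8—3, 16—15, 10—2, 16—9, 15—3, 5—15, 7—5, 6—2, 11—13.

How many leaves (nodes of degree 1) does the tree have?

11

Exactly 11 nodes have a single neighbour: 0, 1, 4, 6, 7, 8, 9, 12, 13, 14, 17.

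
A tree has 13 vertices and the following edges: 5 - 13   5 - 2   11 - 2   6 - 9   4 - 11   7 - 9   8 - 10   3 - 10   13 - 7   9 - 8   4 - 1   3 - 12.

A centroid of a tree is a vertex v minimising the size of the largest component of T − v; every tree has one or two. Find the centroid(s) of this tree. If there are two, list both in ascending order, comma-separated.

7

Delete 7: the remaining components have sizes 6, 6. Max 6 ≤ 6, so 7 is a centroid.
No neighbour of 7 does as well, so 7 is the unique centroid.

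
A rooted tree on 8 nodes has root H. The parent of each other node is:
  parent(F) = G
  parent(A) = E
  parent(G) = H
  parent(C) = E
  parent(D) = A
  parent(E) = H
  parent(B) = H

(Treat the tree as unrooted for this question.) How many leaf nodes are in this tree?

Exactly 4 nodes have a single neighbour: B, C, D, F.

4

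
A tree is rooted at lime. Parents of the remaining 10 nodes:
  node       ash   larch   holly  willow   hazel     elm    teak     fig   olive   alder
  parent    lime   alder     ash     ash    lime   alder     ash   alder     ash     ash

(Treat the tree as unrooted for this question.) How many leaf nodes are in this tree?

8

Degree-1 nodes: elm, fig, hazel, holly, larch, olive, teak, willow — 8 of them.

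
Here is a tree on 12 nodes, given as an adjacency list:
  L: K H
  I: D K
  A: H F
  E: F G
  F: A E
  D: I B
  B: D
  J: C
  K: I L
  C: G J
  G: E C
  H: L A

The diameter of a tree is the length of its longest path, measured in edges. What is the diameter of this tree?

11

BFS from J reaches B last, at distance 11; BFS from B confirms no node is farther.
Path: J–C–G–E–F–A–H–L–K–I–D–B.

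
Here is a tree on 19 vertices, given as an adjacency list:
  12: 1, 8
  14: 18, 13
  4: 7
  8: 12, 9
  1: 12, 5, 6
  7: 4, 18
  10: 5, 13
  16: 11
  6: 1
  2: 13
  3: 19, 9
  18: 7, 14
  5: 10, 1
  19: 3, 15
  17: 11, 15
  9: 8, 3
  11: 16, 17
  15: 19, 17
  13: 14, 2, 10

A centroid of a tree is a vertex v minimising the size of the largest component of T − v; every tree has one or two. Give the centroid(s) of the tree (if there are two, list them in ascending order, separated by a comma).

1

If 1 is removed the pieces have sizes 9, 8, 1, all ≤ ⌊19/2⌋ = 9.
No neighbour of 1 does as well, so 1 is the unique centroid.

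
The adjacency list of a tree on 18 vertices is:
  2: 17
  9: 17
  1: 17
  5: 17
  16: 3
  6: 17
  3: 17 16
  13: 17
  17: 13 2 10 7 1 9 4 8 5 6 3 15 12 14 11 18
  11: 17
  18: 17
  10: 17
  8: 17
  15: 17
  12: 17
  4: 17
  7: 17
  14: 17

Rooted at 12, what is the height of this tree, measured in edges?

The longest root-to-leaf path is 12 → 17 → 3 → 16 (3 edges).

3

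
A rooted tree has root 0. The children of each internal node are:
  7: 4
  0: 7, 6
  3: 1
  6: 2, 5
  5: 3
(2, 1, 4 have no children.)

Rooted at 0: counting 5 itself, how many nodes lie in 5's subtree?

5's subtree: {5, 3, 1}, size 3.

3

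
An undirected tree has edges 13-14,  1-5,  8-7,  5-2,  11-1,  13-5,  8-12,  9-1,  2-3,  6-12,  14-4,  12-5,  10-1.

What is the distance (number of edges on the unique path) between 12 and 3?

3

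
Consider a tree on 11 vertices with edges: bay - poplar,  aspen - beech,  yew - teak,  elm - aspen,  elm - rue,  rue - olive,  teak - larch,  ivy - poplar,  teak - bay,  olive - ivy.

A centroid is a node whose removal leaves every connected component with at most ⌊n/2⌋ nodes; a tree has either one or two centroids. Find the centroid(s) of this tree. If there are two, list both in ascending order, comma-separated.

If ivy is removed the pieces have sizes 5, 5, all ≤ ⌊11/2⌋ = 5.
Every other node leaves some component of size > 5, so the centroid is unique.

ivy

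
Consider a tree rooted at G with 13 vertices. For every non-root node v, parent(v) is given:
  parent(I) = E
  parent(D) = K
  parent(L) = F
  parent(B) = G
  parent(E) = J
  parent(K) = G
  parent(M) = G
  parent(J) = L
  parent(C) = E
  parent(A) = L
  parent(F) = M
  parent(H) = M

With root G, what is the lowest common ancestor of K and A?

G

K's ancestor chain is K, G and A's is A, L, F, M, G; they first meet at G.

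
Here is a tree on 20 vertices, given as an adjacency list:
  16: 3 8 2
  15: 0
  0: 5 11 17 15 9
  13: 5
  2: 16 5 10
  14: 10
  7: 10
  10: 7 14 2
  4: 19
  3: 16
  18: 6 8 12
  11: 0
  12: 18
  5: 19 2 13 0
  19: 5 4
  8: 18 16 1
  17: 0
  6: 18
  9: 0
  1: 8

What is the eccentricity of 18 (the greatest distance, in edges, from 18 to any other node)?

6

The node farthest from 18 is 9 (4, 15, 11, 17 also at distance 6), via 18 – 8 – 16 – 2 – 5 – 0 – 9 — 6 edges.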